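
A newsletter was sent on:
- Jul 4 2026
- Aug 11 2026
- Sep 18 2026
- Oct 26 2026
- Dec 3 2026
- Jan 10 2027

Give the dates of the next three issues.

Feb 17 2027, Mar 27 2027, May 4 2027

Every event comes 38 days after the last (38, 38, 38, 38, 38).
Jan 10 2027 + 38 days = Feb 17 2027.
Feb 17 2027 + 38 days = Mar 27 2027.
Mar 27 2027 + 38 days = May 4 2027.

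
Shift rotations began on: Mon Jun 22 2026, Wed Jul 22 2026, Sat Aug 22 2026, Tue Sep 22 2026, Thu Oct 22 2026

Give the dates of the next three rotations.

The day-of-month is always 22 (30, 31, 31, 30 days between events).
So this recurs on the 22nd of each month.
November 2026: Sun Nov 22 2026.
Next: December 2026 → Tue Dec 22 2026.
Next: January 2027 → Fri Jan 22 2027.

Sun Nov 22 2026, Tue Dec 22 2026, Fri Jan 22 2027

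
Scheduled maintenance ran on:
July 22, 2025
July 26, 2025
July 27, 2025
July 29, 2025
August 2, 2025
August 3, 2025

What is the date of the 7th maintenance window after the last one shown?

Gaps: 4, 1, 2, 4, 1 days — not constant, but cyclic with period 3.
The events fall on every Tuesday, Saturday and Sunday.
The following Tuesday is August 5, 2025.
The following Saturday is August 9, 2025.
Next Sunday: August 10, 2025.
Next Tuesday: August 12, 2025.
The following Saturday is August 16, 2025.
The following Sunday is August 17, 2025.
The following Tuesday is August 19, 2025.

August 19, 2025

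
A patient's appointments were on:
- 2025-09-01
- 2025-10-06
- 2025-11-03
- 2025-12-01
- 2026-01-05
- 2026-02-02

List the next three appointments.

Gaps: 35, 28, 28, 35, 28 days — a mix of 28 and 35. Every date is a Monday.
Each is the 1st Monday of its month.
1st Monday of March 2026: 2026-03-02.
April 2026 — 1st Monday is 2026-04-06.
1st Monday of May 2026: 2026-05-04.

2026-03-02, 2026-04-06, 2026-05-04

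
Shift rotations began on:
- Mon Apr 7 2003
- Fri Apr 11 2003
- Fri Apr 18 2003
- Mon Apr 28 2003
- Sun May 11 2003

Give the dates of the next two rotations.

Tue May 27 2003, Sun Jun 15 2003

Gaps: 4, 7, 10, 13 days — each gap is 3 larger than the previous one.
Next gap: 16 days. Sun May 11 2003 + 16 days = Tue May 27 2003.
Next gap: 19 days. Tue May 27 2003 + 19 days = Sun Jun 15 2003.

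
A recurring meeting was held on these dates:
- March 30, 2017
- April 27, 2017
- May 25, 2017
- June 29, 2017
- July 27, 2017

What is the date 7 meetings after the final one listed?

All Thursdays; the gaps (28, 28, 35, 28) vary with month length.
This is the last Thursday of each month.
August 2017 ends with Thursday August 31, 2017.
September 2017 ends with Thursday September 28, 2017.
October 2017 ends with Thursday October 26, 2017.
November 2017 ends with Thursday November 30, 2017.
Last Thursday of December 2017: December 28, 2017.
Last Thursday of January 2018: January 25, 2018.
February 2018 ends with Thursday February 22, 2018.

February 22, 2018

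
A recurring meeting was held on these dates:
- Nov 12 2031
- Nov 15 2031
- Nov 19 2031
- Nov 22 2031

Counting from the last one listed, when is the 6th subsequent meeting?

The gap pattern 3, 4, 3 repeats every 2 events.
These are the Wednesdays and Saturdays of each week.
The following Wednesday is Nov 26 2031.
The following Saturday is Nov 29 2031.
Next Wednesday: Dec 3 2031.
Next Saturday: Dec 6 2031.
Next Wednesday: Dec 10 2031.
The following Saturday is Dec 13 2031.

Dec 13 2031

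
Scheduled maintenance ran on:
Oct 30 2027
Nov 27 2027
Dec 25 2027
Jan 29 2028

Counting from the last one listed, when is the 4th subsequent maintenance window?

May 27 2028

Every date is a Saturday; gaps 28, 28, 35 days.
Each is the last Saturday of its month (at least one falls on the 29th or later, ruling out '4th Saturday').
February 2028 ends with Saturday Feb 26 2028.
Last Saturday of March 2028: Mar 25 2028.
April 2028 ends with Saturday Apr 29 2028.
Last Saturday of May 2028: May 27 2028.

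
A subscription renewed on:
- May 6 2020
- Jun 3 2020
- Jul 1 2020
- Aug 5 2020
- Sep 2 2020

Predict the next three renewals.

All dates are Wednesdays, 28, 28, 35, 28 days apart.
Specifically, the 1st Wednesday of each month.
October 2020 — 1st Wednesday is Oct 7 2020.
November 2020 — 1st Wednesday is Nov 4 2020.
December 2020 — 1st Wednesday is Dec 2 2020.

Oct 7 2020, Nov 4 2020, Dec 2 2020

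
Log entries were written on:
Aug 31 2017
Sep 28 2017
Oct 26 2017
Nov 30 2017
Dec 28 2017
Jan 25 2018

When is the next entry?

These are Thursdays with 28, 28, 35, 28, 28-day gaps.
Each is the final Thursday of its month — Aug 31 2017 is past the 28th, so '4th Thursday' doesn't fit.
February 2018 ends with Thursday Feb 22 2018.

Feb 22 2018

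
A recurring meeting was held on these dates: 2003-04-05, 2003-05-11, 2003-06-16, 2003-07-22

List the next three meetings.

Gaps between consecutive events: 36, 36, 36 days — a constant 36-day interval.
2003-07-22 + 36 days = 2003-08-27.
2003-08-27 + 36 days = 2003-10-02.
2003-10-02 + 36 days = 2003-11-07.

2003-08-27, 2003-10-02, 2003-11-07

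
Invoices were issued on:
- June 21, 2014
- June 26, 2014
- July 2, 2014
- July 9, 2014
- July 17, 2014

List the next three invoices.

July 26, 2014; August 5, 2014; August 16, 2014

The spacing grows by 1 each time: 5, 6, 7, 8 days.
Next gap: 9 days. July 17, 2014 + 9 days = July 26, 2014.
Next gap: 10 days. July 26, 2014 + 10 days = August 5, 2014.
Next gap: 11 days. August 5, 2014 + 11 days = August 16, 2014.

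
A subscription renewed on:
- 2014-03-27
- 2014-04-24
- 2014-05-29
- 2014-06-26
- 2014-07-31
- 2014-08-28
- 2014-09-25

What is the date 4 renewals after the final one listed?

2015-01-29

All Thursdays; the gaps (28, 35, 28, 35, 28, 28) vary with month length.
This is the last Thursday of each month.
Last Thursday of October 2014: 2014-10-30.
Last Thursday of November 2014: 2014-11-27.
December 2014 ends with Thursday 2014-12-25.
Last Thursday of January 2015: 2015-01-29.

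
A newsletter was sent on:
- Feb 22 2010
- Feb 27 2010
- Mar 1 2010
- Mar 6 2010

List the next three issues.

Mar 8 2010, Mar 13 2010, Mar 15 2010

The gap pattern 5, 2, 5 repeats every 2 events.
These are the Mondays and Saturdays of each week.
Next Monday: Mar 8 2010.
The following Saturday is Mar 13 2010.
The following Monday is Mar 15 2010.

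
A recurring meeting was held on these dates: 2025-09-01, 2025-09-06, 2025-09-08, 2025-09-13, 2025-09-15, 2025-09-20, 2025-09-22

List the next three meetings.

Every event lands on a Monday or Saturday (gaps cycle 5, 2, 5, 2, 5, 2).
So the schedule is: every Monday and Saturday.
The following Saturday is 2025-09-27.
The following Monday is 2025-09-29.
Next Saturday: 2025-10-04.

2025-09-27, 2025-09-29, 2025-10-04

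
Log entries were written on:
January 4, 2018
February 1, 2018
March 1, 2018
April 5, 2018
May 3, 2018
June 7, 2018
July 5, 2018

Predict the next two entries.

August 2, 2018; September 6, 2018

These are Thursdays at 28- or 35-day spacing (28, 28, 35, 28, 35, 28).
The pattern: 1st Thursday of the month.
1st Thursday of August 2018: August 2, 2018.
1st Thursday of September 2018: September 6, 2018.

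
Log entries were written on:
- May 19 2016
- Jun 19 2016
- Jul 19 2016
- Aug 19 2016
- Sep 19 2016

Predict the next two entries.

Oct 19 2016, Nov 19 2016

Each date is the 19th; the gaps (31, 30, 31, 31) track the month lengths.
The rule is the 19th of each month.
Next: October 2016 → Oct 19 2016.
November 2016: Nov 19 2016.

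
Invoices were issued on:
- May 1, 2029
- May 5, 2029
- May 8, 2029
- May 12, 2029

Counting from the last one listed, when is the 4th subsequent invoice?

Gaps: 4, 3, 4 days — not constant, but cyclic with period 2.
The events fall on every Tuesday and Saturday.
Next Tuesday: May 15, 2029.
The following Saturday is May 19, 2029.
Next Tuesday: May 22, 2029.
The following Saturday is May 26, 2029.

May 26, 2029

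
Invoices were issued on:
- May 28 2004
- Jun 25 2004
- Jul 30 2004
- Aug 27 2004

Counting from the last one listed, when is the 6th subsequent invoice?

Feb 25 2005

All Fridays; the gaps (28, 35, 28) vary with month length.
This is the last Friday of each month.
Last Friday of September 2004: Sep 24 2004.
October 2004 ends with Friday Oct 29 2004.
November 2004 ends with Friday Nov 26 2004.
December 2004 ends with Friday Dec 31 2004.
January 2005 ends with Friday Jan 28 2005.
February 2005 ends with Friday Feb 25 2005.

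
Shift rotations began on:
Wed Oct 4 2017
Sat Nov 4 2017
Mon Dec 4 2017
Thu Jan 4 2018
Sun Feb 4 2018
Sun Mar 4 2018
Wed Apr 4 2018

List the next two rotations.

Fri May 4 2018, Mon Jun 4 2018

Each date is the 4th; the gaps (31, 30, 31, 31, 28, 31) track the month lengths.
The rule is the 4th of each month.
Next: May 2018 → Fri May 4 2018.
June 2018: Mon Jun 4 2018.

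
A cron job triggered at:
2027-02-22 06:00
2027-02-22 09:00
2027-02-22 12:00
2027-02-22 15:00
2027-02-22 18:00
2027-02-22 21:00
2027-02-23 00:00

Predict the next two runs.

2027-02-23 03:00, 2027-02-23 06:00

Gaps: 3, 3, 3, 3, 3, 3 hours — each event is 3 hours after the previous one.
2027-02-23 00:00 + 3 h = 2027-02-23 03:00.
2027-02-23 03:00 + 3 h = 2027-02-23 06:00.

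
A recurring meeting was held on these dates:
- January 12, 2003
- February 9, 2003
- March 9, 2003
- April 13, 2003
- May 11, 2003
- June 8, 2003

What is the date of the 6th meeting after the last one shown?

December 14, 2003

All dates are Sundays, 28, 28, 35, 28, 28 days apart.
Specifically, the 2nd Sunday of each month.
July 2003 — 2nd Sunday is July 13, 2003.
2nd Sunday of August 2003: August 10, 2003.
September 2003 — 2nd Sunday is September 14, 2003.
2nd Sunday of October 2003: October 12, 2003.
November 2003 — 2nd Sunday is November 9, 2003.
2nd Sunday of December 2003: December 14, 2003.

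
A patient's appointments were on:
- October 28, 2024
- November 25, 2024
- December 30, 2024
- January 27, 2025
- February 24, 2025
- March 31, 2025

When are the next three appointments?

Every date is a Monday; gaps 28, 35, 28, 28, 35 days.
Each is the last Monday of its month (at least one falls on the 29th or later, ruling out '4th Monday').
Last Monday of April 2025: April 28, 2025.
Last Monday of May 2025: May 26, 2025.
Last Monday of June 2025: June 30, 2025.

April 28, 2025; May 26, 2025; June 30, 2025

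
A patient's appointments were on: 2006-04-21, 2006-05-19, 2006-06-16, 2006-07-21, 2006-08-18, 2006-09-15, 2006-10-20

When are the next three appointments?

All dates are Fridays, 28, 28, 35, 28, 28, 35 days apart.
Specifically, the 3rd Friday of each month.
November 2006 — 3rd Friday is 2006-11-17.
3rd Friday of December 2006: 2006-12-15.
January 2007 — 3rd Friday is 2007-01-19.

2006-11-17, 2006-12-15, 2007-01-19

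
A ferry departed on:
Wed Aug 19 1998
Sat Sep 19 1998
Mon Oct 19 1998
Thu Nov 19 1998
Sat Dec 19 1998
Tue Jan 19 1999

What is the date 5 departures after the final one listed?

The day-of-month is always 19 (31, 30, 31, 30, 31 days between events).
So this recurs on the 19th of each month.
Next: February 1999 → Fri Feb 19 1999.
Next: March 1999 → Fri Mar 19 1999.
Next: April 1999 → Mon Apr 19 1999.
Next: May 1999 → Wed May 19 1999.
Next: June 1999 → Sat Jun 19 1999.

Sat Jun 19 1999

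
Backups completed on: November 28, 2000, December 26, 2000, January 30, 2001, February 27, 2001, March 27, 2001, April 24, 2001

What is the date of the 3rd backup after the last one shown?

These are Tuesdays with 28, 35, 28, 28, 28-day gaps.
Each is the final Tuesday of its month — January 30, 2001 is past the 28th, so '4th Tuesday' doesn't fit.
Last Tuesday of May 2001: May 29, 2001.
June 2001 ends with Tuesday June 26, 2001.
July 2001 ends with Tuesday July 31, 2001.

July 31, 2001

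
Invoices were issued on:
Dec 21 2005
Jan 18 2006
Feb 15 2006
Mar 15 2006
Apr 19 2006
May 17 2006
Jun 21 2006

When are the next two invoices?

Jul 19 2006, Aug 16 2006

Gaps: 28, 28, 28, 35, 28, 35 days — a mix of 28 and 35. Every date is a Wednesday.
Each is the 3rd Wednesday of its month.
July 2006 — 3rd Wednesday is Jul 19 2006.
3rd Wednesday of August 2006: Aug 16 2006.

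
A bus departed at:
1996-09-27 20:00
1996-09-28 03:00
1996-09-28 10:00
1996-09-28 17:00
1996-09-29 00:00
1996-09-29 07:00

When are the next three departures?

1996-09-29 14:00, 1996-09-29 21:00, 1996-09-30 04:00

Gaps: 7, 7, 7, 7, 7 hours — each event is 7 hours after the previous one.
1996-09-29 07:00 + 7 h = 1996-09-29 14:00.
1996-09-29 14:00 + 7 h = 1996-09-29 21:00.
1996-09-29 21:00 + 7 h = 1996-09-30 04:00.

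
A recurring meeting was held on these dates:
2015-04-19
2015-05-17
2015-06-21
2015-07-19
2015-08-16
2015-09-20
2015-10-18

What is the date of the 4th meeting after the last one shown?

All dates are Sundays, 28, 35, 28, 28, 35, 28 days apart.
Specifically, the 3rd Sunday of each month.
3rd Sunday of November 2015: 2015-11-15.
3rd Sunday of December 2015: 2015-12-20.
3rd Sunday of January 2016: 2016-01-17.
February 2016 — 3rd Sunday is 2016-02-21.

2016-02-21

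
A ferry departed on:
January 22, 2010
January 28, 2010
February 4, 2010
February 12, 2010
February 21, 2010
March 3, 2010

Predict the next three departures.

March 14, 2010; March 26, 2010; April 8, 2010

Gaps: 6, 7, 8, 9, 10 days — each gap is 1 larger than the previous one.
Next gap: 11 days. March 3, 2010 + 11 days = March 14, 2010.
Next gap: 12 days. March 14, 2010 + 12 days = March 26, 2010.
Next gap: 13 days. March 26, 2010 + 13 days = April 8, 2010.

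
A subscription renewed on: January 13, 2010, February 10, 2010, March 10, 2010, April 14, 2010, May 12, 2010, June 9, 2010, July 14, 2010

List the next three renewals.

August 11, 2010; September 8, 2010; October 13, 2010

All dates are Wednesdays, 28, 28, 35, 28, 28, 35 days apart.
Specifically, the 2nd Wednesday of each month.
August 2010 — 2nd Wednesday is August 11, 2010.
September 2010 — 2nd Wednesday is September 8, 2010.
October 2010 — 2nd Wednesday is October 13, 2010.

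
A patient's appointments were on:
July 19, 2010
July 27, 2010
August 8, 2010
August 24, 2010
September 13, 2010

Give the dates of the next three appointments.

Intervals are 8, 12, 16, 20 days — an arithmetic progression with common difference 4.
Next gap: 24 days. September 13, 2010 + 24 days = October 7, 2010.
Next gap: 28 days. October 7, 2010 + 28 days = November 4, 2010.
Next gap: 32 days. November 4, 2010 + 32 days = December 6, 2010.

October 7, 2010; November 4, 2010; December 6, 2010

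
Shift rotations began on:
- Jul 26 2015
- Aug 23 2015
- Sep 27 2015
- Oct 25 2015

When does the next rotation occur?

Nov 22 2015

Gaps: 28, 35, 28 days — a mix of 28 and 35. Every date is a Sunday.
Each is the 4th Sunday of its month.
November 2015 — 4th Sunday is Nov 22 2015.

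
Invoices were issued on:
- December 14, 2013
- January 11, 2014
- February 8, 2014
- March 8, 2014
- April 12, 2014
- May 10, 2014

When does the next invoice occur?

June 14, 2014

All dates are Saturdays, 28, 28, 28, 35, 28 days apart.
Specifically, the 2nd Saturday of each month.
2nd Saturday of June 2014: June 14, 2014.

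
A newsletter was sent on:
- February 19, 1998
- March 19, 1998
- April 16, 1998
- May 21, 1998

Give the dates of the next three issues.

Gaps: 28, 28, 35 days — a mix of 28 and 35. Every date is a Thursday.
Each is the 3rd Thursday of its month.
3rd Thursday of June 1998: June 18, 1998.
3rd Thursday of July 1998: July 16, 1998.
3rd Thursday of August 1998: August 20, 1998.

June 18, 1998; July 16, 1998; August 20, 1998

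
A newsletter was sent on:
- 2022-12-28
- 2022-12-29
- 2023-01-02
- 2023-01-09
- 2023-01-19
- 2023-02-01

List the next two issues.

Gaps: 1, 4, 7, 10, 13 days — each gap is 3 larger than the previous one.
Next gap: 16 days. 2023-02-01 + 16 days = 2023-02-17.
Next gap: 19 days. 2023-02-17 + 19 days = 2023-03-08.

2023-02-17, 2023-03-08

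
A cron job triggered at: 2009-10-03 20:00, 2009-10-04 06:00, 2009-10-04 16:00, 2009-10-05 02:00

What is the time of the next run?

Gaps: 10, 10, 10 hours — each event is 10 hours after the previous one.
2009-10-05 02:00 + 10 h = 2009-10-05 12:00.

2009-10-05 12:00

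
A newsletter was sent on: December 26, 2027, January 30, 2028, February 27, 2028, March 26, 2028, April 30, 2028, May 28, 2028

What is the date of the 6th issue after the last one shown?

November 26, 2028

These are Sundays with 35, 28, 28, 35, 28-day gaps.
Each is the final Sunday of its month — January 30, 2028 is past the 28th, so '4th Sunday' doesn't fit.
June 2028 ends with Sunday June 25, 2028.
Last Sunday of July 2028: July 30, 2028.
Last Sunday of August 2028: August 27, 2028.
September 2028 ends with Sunday September 24, 2028.
Last Sunday of October 2028: October 29, 2028.
Last Sunday of November 2028: November 26, 2028.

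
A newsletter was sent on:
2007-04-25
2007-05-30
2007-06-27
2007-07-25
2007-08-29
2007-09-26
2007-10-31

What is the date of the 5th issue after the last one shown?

These are Wednesdays with 35, 28, 28, 35, 28, 35-day gaps.
Each is the final Wednesday of its month — 2007-05-30 is past the 28th, so '4th Wednesday' doesn't fit.
November 2007 ends with Wednesday 2007-11-28.
Last Wednesday of December 2007: 2007-12-26.
January 2008 ends with Wednesday 2008-01-30.
February 2008 ends with Wednesday 2008-02-27.
Last Wednesday of March 2008: 2008-03-26.

2008-03-26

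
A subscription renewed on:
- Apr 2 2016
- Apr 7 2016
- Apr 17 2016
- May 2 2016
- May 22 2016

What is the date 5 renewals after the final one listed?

Nov 13 2016

Intervals are 5, 10, 15, 20 days — an arithmetic progression with common difference 5.
Next gap: 25 days. May 22 2016 + 25 days = Jun 16 2016.
Next gap: 30 days. Jun 16 2016 + 30 days = Jul 16 2016.
Next gap: 35 days. Jul 16 2016 + 35 days = Aug 20 2016.
Next gap: 40 days. Aug 20 2016 + 40 days = Sep 29 2016.
Next gap: 45 days. Sep 29 2016 + 45 days = Nov 13 2016.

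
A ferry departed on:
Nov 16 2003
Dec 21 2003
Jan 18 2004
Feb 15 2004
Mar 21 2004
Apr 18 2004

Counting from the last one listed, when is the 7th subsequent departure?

Nov 21 2004

Gaps: 35, 28, 28, 35, 28 days — a mix of 28 and 35. Every date is a Sunday.
Each is the 3rd Sunday of its month.
3rd Sunday of May 2004: May 16 2004.
3rd Sunday of June 2004: Jun 20 2004.
3rd Sunday of July 2004: Jul 18 2004.
3rd Sunday of August 2004: Aug 15 2004.
3rd Sunday of September 2004: Sep 19 2004.
October 2004 — 3rd Sunday is Oct 17 2004.
November 2004 — 3rd Sunday is Nov 21 2004.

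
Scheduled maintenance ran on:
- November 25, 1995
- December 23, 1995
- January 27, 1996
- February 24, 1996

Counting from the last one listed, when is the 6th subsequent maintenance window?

Gaps: 28, 35, 28 days — a mix of 28 and 35. Every date is a Saturday.
Each is the 4th Saturday of its month.
4th Saturday of March 1996: March 23, 1996.
April 1996 — 4th Saturday is April 27, 1996.
4th Saturday of May 1996: May 25, 1996.
June 1996 — 4th Saturday is June 22, 1996.
4th Saturday of July 1996: July 27, 1996.
4th Saturday of August 1996: August 24, 1996.

August 24, 1996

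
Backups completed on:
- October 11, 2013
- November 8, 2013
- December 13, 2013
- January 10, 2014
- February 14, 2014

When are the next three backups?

March 14, 2014; April 11, 2014; May 9, 2014

Gaps: 28, 35, 28, 35 days — a mix of 28 and 35. Every date is a Friday.
Each is the 2nd Friday of its month.
March 2014 — 2nd Friday is March 14, 2014.
2nd Friday of April 2014: April 11, 2014.
2nd Friday of May 2014: May 9, 2014.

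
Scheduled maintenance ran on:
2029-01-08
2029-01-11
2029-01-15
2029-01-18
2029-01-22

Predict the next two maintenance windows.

2029-01-25, 2029-01-29

The gap pattern 3, 4, 3, 4 repeats every 2 events.
These are the Mondays and Thursdays of each week.
Next Thursday: 2029-01-25.
The following Monday is 2029-01-29.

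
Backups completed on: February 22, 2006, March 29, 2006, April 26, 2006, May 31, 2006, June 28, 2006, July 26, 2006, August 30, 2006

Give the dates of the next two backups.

September 27, 2006; October 25, 2006

Every date is a Wednesday; gaps 35, 28, 35, 28, 28, 35 days.
Each is the last Wednesday of its month (at least one falls on the 29th or later, ruling out '4th Wednesday').
Last Wednesday of September 2006: September 27, 2006.
October 2006 ends with Wednesday October 25, 2006.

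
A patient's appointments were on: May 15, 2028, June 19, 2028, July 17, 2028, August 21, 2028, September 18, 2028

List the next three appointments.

October 16, 2028; November 20, 2028; December 18, 2028

All dates are Mondays, 35, 28, 35, 28 days apart.
Specifically, the 3rd Monday of each month.
3rd Monday of October 2028: October 16, 2028.
3rd Monday of November 2028: November 20, 2028.
3rd Monday of December 2028: December 18, 2028.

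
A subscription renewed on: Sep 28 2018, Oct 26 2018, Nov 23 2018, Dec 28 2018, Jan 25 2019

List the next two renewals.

Feb 22 2019, Mar 22 2019

Gaps: 28, 28, 35, 28 days — a mix of 28 and 35. Every date is a Friday.
Each is the 4th Friday of its month.
4th Friday of February 2019: Feb 22 2019.
4th Friday of March 2019: Mar 22 2019.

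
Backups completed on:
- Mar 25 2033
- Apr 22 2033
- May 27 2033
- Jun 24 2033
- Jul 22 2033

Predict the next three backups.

These are Fridays at 28- or 35-day spacing (28, 35, 28, 28).
The pattern: 4th Friday of the month.
4th Friday of August 2033: Aug 26 2033.
4th Friday of September 2033: Sep 23 2033.
4th Friday of October 2033: Oct 28 2033.

Aug 26 2033, Sep 23 2033, Oct 28 2033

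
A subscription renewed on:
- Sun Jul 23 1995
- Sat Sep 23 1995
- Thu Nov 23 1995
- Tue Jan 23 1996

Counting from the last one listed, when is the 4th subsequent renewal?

Mon Sep 23 1996

The day-of-month is always 23 (62, 61, 61 days between events).
So this recurs on the 23rd of every 2 months.
Next: March 1996 → Sat Mar 23 1996.
May 1996: Thu May 23 1996.
July 1996: Tue Jul 23 1996.
September 1996: Mon Sep 23 1996.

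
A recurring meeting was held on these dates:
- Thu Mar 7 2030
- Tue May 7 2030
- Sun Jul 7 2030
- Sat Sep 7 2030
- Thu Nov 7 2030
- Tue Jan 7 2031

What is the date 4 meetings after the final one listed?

Sun Sep 7 2031

The day-of-month is always 7 (61, 61, 62, 61, 61 days between events).
So this recurs on the 7th of every 2 months.
March 2031: Fri Mar 7 2031.
May 2031: Wed May 7 2031.
Next: July 2031 → Mon Jul 7 2031.
September 2031: Sun Sep 7 2031.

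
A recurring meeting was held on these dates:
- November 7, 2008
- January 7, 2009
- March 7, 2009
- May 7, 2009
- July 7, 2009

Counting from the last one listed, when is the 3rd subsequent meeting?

January 7, 2010

The day-of-month is always 7 (61, 59, 61, 61 days between events).
So this recurs on the 7th of every 2 months.
Next: September 2009 → September 7, 2009.
Next: November 2009 → November 7, 2009.
January 2010: January 7, 2010.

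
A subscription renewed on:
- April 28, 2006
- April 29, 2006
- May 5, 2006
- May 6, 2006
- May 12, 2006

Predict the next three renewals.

Every event lands on a Friday or Saturday (gaps cycle 1, 6, 1, 6).
So the schedule is: every Friday and Saturday.
Next Saturday: May 13, 2006.
Next Friday: May 19, 2006.
The following Saturday is May 20, 2006.

May 13, 2006; May 19, 2006; May 20, 2006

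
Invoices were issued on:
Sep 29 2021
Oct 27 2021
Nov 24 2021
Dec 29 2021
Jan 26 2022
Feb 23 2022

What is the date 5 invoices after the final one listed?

All Wednesdays; the gaps (28, 28, 35, 28, 28) vary with month length.
This is the last Wednesday of each month.
Last Wednesday of March 2022: Mar 30 2022.
Last Wednesday of April 2022: Apr 27 2022.
Last Wednesday of May 2022: May 25 2022.
Last Wednesday of June 2022: Jun 29 2022.
July 2022 ends with Wednesday Jul 27 2022.

Jul 27 2022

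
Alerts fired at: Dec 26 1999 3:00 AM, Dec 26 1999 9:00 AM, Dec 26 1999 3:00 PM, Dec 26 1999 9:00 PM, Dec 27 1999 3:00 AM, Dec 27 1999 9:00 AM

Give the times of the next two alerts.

Gaps: 6, 6, 6, 6, 6 hours — each event is 6 hours after the previous one.
Dec 27 1999 9:00 AM + 6 h = Dec 27 1999 3:00 PM.
Dec 27 1999 3:00 PM + 6 h = Dec 27 1999 9:00 PM.

Dec 27 1999 3:00 PM, Dec 27 1999 9:00 PM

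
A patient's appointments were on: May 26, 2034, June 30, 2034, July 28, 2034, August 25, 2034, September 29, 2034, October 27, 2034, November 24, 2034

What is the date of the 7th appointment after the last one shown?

These are Fridays with 35, 28, 28, 35, 28, 28-day gaps.
Each is the final Friday of its month — June 30, 2034 is past the 28th, so '4th Friday' doesn't fit.
Last Friday of December 2034: December 29, 2034.
January 2035 ends with Friday January 26, 2035.
February 2035 ends with Friday February 23, 2035.
March 2035 ends with Friday March 30, 2035.
April 2035 ends with Friday April 27, 2035.
May 2035 ends with Friday May 25, 2035.
Last Friday of June 2035: June 29, 2035.

June 29, 2035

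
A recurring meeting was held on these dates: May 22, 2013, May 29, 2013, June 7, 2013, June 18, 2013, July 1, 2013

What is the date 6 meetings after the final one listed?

The spacing grows by 2 each time: 7, 9, 11, 13 days.
Next gap: 15 days. July 1, 2013 + 15 days = July 16, 2013.
Next gap: 17 days. July 16, 2013 + 17 days = August 2, 2013.
Next gap: 19 days. August 2, 2013 + 19 days = August 21, 2013.
Next gap: 21 days. August 21, 2013 + 21 days = September 11, 2013.
Next gap: 23 days. September 11, 2013 + 23 days = October 4, 2013.
Next gap: 25 days. October 4, 2013 + 25 days = October 29, 2013.

October 29, 2013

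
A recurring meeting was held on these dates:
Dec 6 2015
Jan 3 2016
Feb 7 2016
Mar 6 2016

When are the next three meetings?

Apr 3 2016, May 1 2016, Jun 5 2016

Gaps: 28, 35, 28 days — a mix of 28 and 35. Every date is a Sunday.
Each is the 1st Sunday of its month.
April 2016 — 1st Sunday is Apr 3 2016.
1st Sunday of May 2016: May 1 2016.
June 2016 — 1st Sunday is Jun 5 2016.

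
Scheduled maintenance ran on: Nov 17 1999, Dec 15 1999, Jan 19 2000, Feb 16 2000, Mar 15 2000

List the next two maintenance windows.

All dates are Wednesdays, 28, 35, 28, 28 days apart.
Specifically, the 3rd Wednesday of each month.
April 2000 — 3rd Wednesday is Apr 19 2000.
3rd Wednesday of May 2000: May 17 2000.

Apr 19 2000, May 17 2000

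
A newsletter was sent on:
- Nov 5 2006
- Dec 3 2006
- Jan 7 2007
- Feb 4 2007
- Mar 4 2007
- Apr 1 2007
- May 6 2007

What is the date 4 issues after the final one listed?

Sep 2 2007

Gaps: 28, 35, 28, 28, 28, 35 days — a mix of 28 and 35. Every date is a Sunday.
Each is the 1st Sunday of its month.
June 2007 — 1st Sunday is Jun 3 2007.
July 2007 — 1st Sunday is Jul 1 2007.
1st Sunday of August 2007: Aug 5 2007.
September 2007 — 1st Sunday is Sep 2 2007.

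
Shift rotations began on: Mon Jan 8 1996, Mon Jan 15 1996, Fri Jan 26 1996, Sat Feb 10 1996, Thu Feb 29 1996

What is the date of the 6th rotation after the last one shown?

Intervals are 7, 11, 15, 19 days — an arithmetic progression with common difference 4.
Next gap: 23 days. Thu Feb 29 1996 + 23 days = Sat Mar 23 1996.
Next gap: 27 days. Sat Mar 23 1996 + 27 days = Fri Apr 19 1996.
Next gap: 31 days. Fri Apr 19 1996 + 31 days = Mon May 20 1996.
Next gap: 35 days. Mon May 20 1996 + 35 days = Mon Jun 24 1996.
Next gap: 39 days. Mon Jun 24 1996 + 39 days = Fri Aug 2 1996.
Next gap: 43 days. Fri Aug 2 1996 + 43 days = Sat Sep 14 1996.

Sat Sep 14 1996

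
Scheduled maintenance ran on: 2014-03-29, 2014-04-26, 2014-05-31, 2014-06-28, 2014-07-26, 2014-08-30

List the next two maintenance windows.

2014-09-27, 2014-10-25

All Saturdays; the gaps (28, 35, 28, 28, 35) vary with month length.
This is the last Saturday of each month.
September 2014 ends with Saturday 2014-09-27.
October 2014 ends with Saturday 2014-10-25.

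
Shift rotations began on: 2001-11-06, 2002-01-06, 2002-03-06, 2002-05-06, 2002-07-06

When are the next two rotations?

Gaps: 61, 59, 61, 61 days — not constant. Every event is on the 6th of the month.
Pattern: the 6th of every 2 months.
September 2002: 2002-09-06.
Next: November 2002 → 2002-11-06.

2002-09-06, 2002-11-06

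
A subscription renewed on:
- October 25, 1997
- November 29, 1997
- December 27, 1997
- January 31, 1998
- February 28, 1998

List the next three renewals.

Every date is a Saturday; gaps 35, 28, 35, 28 days.
Each is the last Saturday of its month (at least one falls on the 29th or later, ruling out '4th Saturday').
March 1998 ends with Saturday March 28, 1998.
Last Saturday of April 1998: April 25, 1998.
Last Saturday of May 1998: May 30, 1998.

March 28, 1998; April 25, 1998; May 30, 1998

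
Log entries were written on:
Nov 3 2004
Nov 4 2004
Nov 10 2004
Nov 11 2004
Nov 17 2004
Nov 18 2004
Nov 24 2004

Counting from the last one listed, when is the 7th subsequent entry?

Dec 16 2004

Gaps: 1, 6, 1, 6, 1, 6 days — not constant, but cyclic with period 2.
The events fall on every Wednesday and Thursday.
Next Thursday: Nov 25 2004.
Next Wednesday: Dec 1 2004.
The following Thursday is Dec 2 2004.
Next Wednesday: Dec 8 2004.
The following Thursday is Dec 9 2004.
The following Wednesday is Dec 15 2004.
Next Thursday: Dec 16 2004.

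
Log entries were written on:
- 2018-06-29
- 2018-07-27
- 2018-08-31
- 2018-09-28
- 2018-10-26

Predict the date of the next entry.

2018-11-30

These are Fridays with 28, 35, 28, 28-day gaps.
Each is the final Friday of its month — 2018-06-29 is past the 28th, so '4th Friday' doesn't fit.
November 2018 ends with Friday 2018-11-30.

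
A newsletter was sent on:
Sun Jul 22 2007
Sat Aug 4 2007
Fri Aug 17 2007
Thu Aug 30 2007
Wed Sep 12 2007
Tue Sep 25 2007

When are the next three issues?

Every event comes 13 days after the last (13, 13, 13, 13, 13).
Tue Sep 25 2007 + 13 days = Mon Oct 8 2007.
Mon Oct 8 2007 + 13 days = Sun Oct 21 2007.
Sun Oct 21 2007 + 13 days = Sat Nov 3 2007.

Mon Oct 8 2007, Sun Oct 21 2007, Sat Nov 3 2007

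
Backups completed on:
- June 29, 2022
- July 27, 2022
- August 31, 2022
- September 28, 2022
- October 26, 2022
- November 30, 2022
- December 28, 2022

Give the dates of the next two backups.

January 25, 2023; February 22, 2023

All Wednesdays; the gaps (28, 35, 28, 28, 35, 28) vary with month length.
This is the last Wednesday of each month.
January 2023 ends with Wednesday January 25, 2023.
Last Wednesday of February 2023: February 22, 2023.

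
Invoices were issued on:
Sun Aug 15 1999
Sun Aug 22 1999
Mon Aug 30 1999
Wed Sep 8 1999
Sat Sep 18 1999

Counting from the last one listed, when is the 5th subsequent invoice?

The spacing grows by 1 each time: 7, 8, 9, 10 days.
Next gap: 11 days. Sat Sep 18 1999 + 11 days = Wed Sep 29 1999.
Next gap: 12 days. Wed Sep 29 1999 + 12 days = Mon Oct 11 1999.
Next gap: 13 days. Mon Oct 11 1999 + 13 days = Sun Oct 24 1999.
Next gap: 14 days. Sun Oct 24 1999 + 14 days = Sun Nov 7 1999.
Next gap: 15 days. Sun Nov 7 1999 + 15 days = Mon Nov 22 1999.

Mon Nov 22 1999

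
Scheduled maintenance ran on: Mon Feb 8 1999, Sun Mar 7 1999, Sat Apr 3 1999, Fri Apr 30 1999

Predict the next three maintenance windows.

Every event comes 27 days after the last (27, 27, 27).
Fri Apr 30 1999 + 27 days = Thu May 27 1999.
Thu May 27 1999 + 27 days = Wed Jun 23 1999.
Wed Jun 23 1999 + 27 days = Tue Jul 20 1999.

Thu May 27 1999, Wed Jun 23 1999, Tue Jul 20 1999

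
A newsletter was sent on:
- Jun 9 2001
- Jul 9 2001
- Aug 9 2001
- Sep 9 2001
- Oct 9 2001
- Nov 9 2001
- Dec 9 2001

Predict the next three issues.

Each date is the 9th; the gaps (30, 31, 31, 30, 31, 30) track the month lengths.
The rule is the 9th of each month.
Next: January 2002 → Jan 9 2002.
Next: February 2002 → Feb 9 2002.
Next: March 2002 → Mar 9 2002.

Jan 9 2002, Feb 9 2002, Mar 9 2002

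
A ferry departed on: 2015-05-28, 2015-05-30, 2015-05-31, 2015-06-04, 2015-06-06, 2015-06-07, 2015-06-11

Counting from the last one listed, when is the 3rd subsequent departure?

Every event lands on a Thursday or Saturday or Sunday (gaps cycle 2, 1, 4, 2, 1, 4).
So the schedule is: every Thursday, Saturday and Sunday.
Next Saturday: 2015-06-13.
The following Sunday is 2015-06-14.
The following Thursday is 2015-06-18.

2015-06-18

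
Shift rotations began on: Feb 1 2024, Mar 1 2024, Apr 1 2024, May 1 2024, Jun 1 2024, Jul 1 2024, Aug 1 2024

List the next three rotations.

Sep 1 2024, Oct 1 2024, Nov 1 2024

Each date is the 1st; the gaps (29, 31, 30, 31, 30, 31) track the month lengths.
The rule is the 1st of each month.
Next: September 2024 → Sep 1 2024.
Next: October 2024 → Oct 1 2024.
November 2024: Nov 1 2024.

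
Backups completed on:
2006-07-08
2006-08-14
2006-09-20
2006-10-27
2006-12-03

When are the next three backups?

The spacing is 37, 37, 37, 37 days — always 37 days.
2006-12-03 + 37 days = 2007-01-09.
2007-01-09 + 37 days = 2007-02-15.
2007-02-15 + 37 days = 2007-03-24.

2007-01-09, 2007-02-15, 2007-03-24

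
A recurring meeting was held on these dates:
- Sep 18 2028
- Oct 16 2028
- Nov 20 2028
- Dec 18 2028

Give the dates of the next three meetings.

Gaps: 28, 35, 28 days — a mix of 28 and 35. Every date is a Monday.
Each is the 3rd Monday of its month.
January 2029 — 3rd Monday is Jan 15 2029.
3rd Monday of February 2029: Feb 19 2029.
March 2029 — 3rd Monday is Mar 19 2029.

Jan 15 2029, Feb 19 2029, Mar 19 2029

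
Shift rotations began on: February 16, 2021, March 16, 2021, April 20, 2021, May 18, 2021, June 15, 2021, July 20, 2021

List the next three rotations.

August 17, 2021; September 21, 2021; October 19, 2021

Gaps: 28, 35, 28, 28, 35 days — a mix of 28 and 35. Every date is a Tuesday.
Each is the 3rd Tuesday of its month.
3rd Tuesday of August 2021: August 17, 2021.
September 2021 — 3rd Tuesday is September 21, 2021.
3rd Tuesday of October 2021: October 19, 2021.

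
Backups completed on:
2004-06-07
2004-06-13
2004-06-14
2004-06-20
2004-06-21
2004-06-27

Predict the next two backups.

The gap pattern 6, 1, 6, 1, 6 repeats every 2 events.
These are the Mondays and Sundays of each week.
The following Monday is 2004-06-28.
The following Sunday is 2004-07-04.

2004-06-28, 2004-07-04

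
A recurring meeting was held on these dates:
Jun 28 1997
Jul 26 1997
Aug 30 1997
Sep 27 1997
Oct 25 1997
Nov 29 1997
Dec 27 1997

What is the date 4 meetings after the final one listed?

Apr 25 1998

Every date is a Saturday; gaps 28, 35, 28, 28, 35, 28 days.
Each is the last Saturday of its month (at least one falls on the 29th or later, ruling out '4th Saturday').
Last Saturday of January 1998: Jan 31 1998.
February 1998 ends with Saturday Feb 28 1998.
Last Saturday of March 1998: Mar 28 1998.
Last Saturday of April 1998: Apr 25 1998.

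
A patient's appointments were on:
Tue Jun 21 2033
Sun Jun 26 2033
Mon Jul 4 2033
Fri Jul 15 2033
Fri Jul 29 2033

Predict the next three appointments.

Gaps: 5, 8, 11, 14 days — each gap is 3 larger than the previous one.
Next gap: 17 days. Fri Jul 29 2033 + 17 days = Mon Aug 15 2033.
Next gap: 20 days. Mon Aug 15 2033 + 20 days = Sun Sep 4 2033.
Next gap: 23 days. Sun Sep 4 2033 + 23 days = Tue Sep 27 2033.

Mon Aug 15 2033, Sun Sep 4 2033, Tue Sep 27 2033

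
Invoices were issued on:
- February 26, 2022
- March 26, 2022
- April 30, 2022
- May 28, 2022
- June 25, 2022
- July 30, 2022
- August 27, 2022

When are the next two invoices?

September 24, 2022; October 29, 2022

These are Saturdays with 28, 35, 28, 28, 35, 28-day gaps.
Each is the final Saturday of its month — April 30, 2022 is past the 28th, so '4th Saturday' doesn't fit.
Last Saturday of September 2022: September 24, 2022.
October 2022 ends with Saturday October 29, 2022.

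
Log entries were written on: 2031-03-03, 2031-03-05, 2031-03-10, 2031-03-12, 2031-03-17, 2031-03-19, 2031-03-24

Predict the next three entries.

Every event lands on a Monday or Wednesday (gaps cycle 2, 5, 2, 5, 2, 5).
So the schedule is: every Monday and Wednesday.
The following Wednesday is 2031-03-26.
The following Monday is 2031-03-31.
The following Wednesday is 2031-04-02.

2031-03-26, 2031-03-31, 2031-04-02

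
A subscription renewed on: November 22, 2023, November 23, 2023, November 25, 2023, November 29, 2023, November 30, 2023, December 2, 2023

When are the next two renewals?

Every event lands on a Wednesday or Thursday or Saturday (gaps cycle 1, 2, 4, 1, 2).
So the schedule is: every Wednesday, Thursday and Saturday.
Next Wednesday: December 6, 2023.
The following Thursday is December 7, 2023.

December 6, 2023; December 7, 2023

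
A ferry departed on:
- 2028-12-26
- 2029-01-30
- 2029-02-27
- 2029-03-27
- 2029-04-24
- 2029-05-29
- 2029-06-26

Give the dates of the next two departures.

Every date is a Tuesday; gaps 35, 28, 28, 28, 35, 28 days.
Each is the last Tuesday of its month (at least one falls on the 29th or later, ruling out '4th Tuesday').
July 2029 ends with Tuesday 2029-07-31.
Last Tuesday of August 2029: 2029-08-28.

2029-07-31, 2029-08-28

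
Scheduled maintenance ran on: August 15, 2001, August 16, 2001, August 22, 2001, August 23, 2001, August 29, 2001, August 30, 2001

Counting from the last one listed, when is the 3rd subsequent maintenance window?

September 12, 2001

The gap pattern 1, 6, 1, 6, 1 repeats every 2 events.
These are the Wednesdays and Thursdays of each week.
The following Wednesday is September 5, 2001.
The following Thursday is September 6, 2001.
The following Wednesday is September 12, 2001.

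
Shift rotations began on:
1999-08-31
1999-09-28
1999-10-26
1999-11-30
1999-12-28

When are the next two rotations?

2000-01-25, 2000-02-29

All Tuesdays; the gaps (28, 28, 35, 28) vary with month length.
This is the last Tuesday of each month.
January 2000 ends with Tuesday 2000-01-25.
Last Tuesday of February 2000: 2000-02-29.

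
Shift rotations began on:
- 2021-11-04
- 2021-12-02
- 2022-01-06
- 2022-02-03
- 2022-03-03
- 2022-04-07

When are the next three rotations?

All dates are Thursdays, 28, 35, 28, 28, 35 days apart.
Specifically, the 1st Thursday of each month.
1st Thursday of May 2022: 2022-05-05.
1st Thursday of June 2022: 2022-06-02.
July 2022 — 1st Thursday is 2022-07-07.

2022-05-05, 2022-06-02, 2022-07-07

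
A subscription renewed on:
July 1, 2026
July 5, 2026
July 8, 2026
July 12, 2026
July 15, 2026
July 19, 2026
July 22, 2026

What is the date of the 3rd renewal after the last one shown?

August 2, 2026

Every event lands on a Wednesday or Sunday (gaps cycle 4, 3, 4, 3, 4, 3).
So the schedule is: every Wednesday and Sunday.
The following Sunday is July 26, 2026.
The following Wednesday is July 29, 2026.
Next Sunday: August 2, 2026.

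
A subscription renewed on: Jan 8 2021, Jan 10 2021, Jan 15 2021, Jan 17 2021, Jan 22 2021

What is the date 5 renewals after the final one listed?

Gaps: 2, 5, 2, 5 days — not constant, but cyclic with period 2.
The events fall on every Friday and Sunday.
Next Sunday: Jan 24 2021.
The following Friday is Jan 29 2021.
Next Sunday: Jan 31 2021.
The following Friday is Feb 5 2021.
The following Sunday is Feb 7 2021.

Feb 7 2021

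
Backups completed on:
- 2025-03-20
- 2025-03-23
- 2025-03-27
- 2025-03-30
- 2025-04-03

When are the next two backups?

2025-04-06, 2025-04-10

Gaps: 3, 4, 3, 4 days — not constant, but cyclic with period 2.
The events fall on every Thursday and Sunday.
Next Sunday: 2025-04-06.
Next Thursday: 2025-04-10.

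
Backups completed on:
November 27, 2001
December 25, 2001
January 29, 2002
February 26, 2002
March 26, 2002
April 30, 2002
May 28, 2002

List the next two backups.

Every date is a Tuesday; gaps 28, 35, 28, 28, 35, 28 days.
Each is the last Tuesday of its month (at least one falls on the 29th or later, ruling out '4th Tuesday').
Last Tuesday of June 2002: June 25, 2002.
July 2002 ends with Tuesday July 30, 2002.

June 25, 2002; July 30, 2002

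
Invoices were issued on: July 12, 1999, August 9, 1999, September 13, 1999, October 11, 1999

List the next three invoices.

All dates are Mondays, 28, 35, 28 days apart.
Specifically, the 2nd Monday of each month.
November 1999 — 2nd Monday is November 8, 1999.
December 1999 — 2nd Monday is December 13, 1999.
January 2000 — 2nd Monday is January 10, 2000.

November 8, 1999; December 13, 1999; January 10, 2000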